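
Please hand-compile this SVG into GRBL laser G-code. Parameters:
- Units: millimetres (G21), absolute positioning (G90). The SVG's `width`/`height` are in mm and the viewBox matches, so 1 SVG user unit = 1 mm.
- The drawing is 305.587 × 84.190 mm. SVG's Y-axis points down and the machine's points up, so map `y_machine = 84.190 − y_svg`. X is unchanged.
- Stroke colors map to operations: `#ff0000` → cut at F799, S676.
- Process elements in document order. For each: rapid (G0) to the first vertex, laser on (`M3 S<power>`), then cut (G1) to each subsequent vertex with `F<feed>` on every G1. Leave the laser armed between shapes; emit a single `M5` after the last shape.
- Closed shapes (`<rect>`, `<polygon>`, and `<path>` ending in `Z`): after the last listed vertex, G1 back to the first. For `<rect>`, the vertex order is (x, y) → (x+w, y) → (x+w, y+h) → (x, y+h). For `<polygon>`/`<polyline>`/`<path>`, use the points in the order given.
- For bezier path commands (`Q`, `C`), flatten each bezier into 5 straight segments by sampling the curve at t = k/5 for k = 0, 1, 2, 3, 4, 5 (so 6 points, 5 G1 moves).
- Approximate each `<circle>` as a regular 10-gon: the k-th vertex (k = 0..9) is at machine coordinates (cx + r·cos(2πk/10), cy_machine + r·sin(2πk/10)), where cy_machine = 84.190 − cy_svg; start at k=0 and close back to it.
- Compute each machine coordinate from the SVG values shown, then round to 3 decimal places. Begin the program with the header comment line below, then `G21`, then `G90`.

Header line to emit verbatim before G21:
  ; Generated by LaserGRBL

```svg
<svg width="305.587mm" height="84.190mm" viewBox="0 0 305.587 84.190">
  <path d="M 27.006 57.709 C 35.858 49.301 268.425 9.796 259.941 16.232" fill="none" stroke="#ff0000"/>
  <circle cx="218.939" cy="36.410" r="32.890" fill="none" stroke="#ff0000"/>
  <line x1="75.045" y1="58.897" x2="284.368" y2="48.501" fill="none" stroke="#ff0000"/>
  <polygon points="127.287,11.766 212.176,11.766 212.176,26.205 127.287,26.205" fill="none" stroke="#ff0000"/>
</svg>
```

; Generated by LaserGRBL
G21
G90
G0 X27.006 Y26.481
M3 S676
G1 X55.445 Y34.641 F799
G1 X115.267 Y46.567 F799
G1 X184.162 Y58.560 F799
G1 X239.823 Y66.923 F799
G1 X259.941 Y67.958 F799
G0 X251.829 Y47.780
M3 S676
G1 X245.548 Y67.112 F799
G1 X229.103 Y79.060 F799
G1 X208.775 Y79.060 F799
G1 X192.330 Y67.112 F799
G1 X186.049 Y47.780 F799
G1 X192.330 Y28.448 F799
G1 X208.775 Y16.500 F799
G1 X229.103 Y16.500 F799
G1 X245.548 Y28.448 F799
G1 X251.829 Y47.780 F799
G0 X75.045 Y25.293
M3 S676
G1 X284.368 Y35.689 F799
G0 X127.287 Y72.424
M3 S676
G1 X212.176 Y72.424 F799
G1 X212.176 Y57.985 F799
G1 X127.287 Y57.985 F799
G1 X127.287 Y72.424 F799
M5

Since the viewBox matches the mm dimensions, user units are millimetres directly. The only transform is the Y-flip y_m = 84.190 − y_svg.

Shape 1 is a cubic bezier drawn with `<path>`. Its stroke #ff0000 means cut at S676, F799. After flipping Y the toolpath is (27.006,26.481) → (55.445,34.641) → (115.267,46.567) → (184.162,58.560) → (239.823,66.923) → (259.941,67.958).

Shape 2 is a circle drawn with `<circle>`. Its stroke #ff0000 means cut at S676, F799. After flipping Y the toolpath is (251.829,47.780) → (245.548,67.112) → (229.103,79.060) → (208.775,79.060) → (192.330,67.112) → (186.049,47.780) → (192.330,28.448) → (208.775,16.500) → (229.103,16.500) → (245.548,28.448) → (251.829,47.780), returning to the start.

Shape 3 is a line segment drawn with `<line>`. Its stroke #ff0000 means cut at S676, F799. After flipping Y the toolpath is (75.045,25.293) → (284.368,35.689).

Shape 4 is a rectangle drawn with `<polygon>`. Its stroke #ff0000 means cut at S676, F799. After flipping Y the toolpath is (127.287,72.424) → (212.176,72.424) → (212.176,57.985) → (127.287,57.985) → (127.287,72.424), returning to the start.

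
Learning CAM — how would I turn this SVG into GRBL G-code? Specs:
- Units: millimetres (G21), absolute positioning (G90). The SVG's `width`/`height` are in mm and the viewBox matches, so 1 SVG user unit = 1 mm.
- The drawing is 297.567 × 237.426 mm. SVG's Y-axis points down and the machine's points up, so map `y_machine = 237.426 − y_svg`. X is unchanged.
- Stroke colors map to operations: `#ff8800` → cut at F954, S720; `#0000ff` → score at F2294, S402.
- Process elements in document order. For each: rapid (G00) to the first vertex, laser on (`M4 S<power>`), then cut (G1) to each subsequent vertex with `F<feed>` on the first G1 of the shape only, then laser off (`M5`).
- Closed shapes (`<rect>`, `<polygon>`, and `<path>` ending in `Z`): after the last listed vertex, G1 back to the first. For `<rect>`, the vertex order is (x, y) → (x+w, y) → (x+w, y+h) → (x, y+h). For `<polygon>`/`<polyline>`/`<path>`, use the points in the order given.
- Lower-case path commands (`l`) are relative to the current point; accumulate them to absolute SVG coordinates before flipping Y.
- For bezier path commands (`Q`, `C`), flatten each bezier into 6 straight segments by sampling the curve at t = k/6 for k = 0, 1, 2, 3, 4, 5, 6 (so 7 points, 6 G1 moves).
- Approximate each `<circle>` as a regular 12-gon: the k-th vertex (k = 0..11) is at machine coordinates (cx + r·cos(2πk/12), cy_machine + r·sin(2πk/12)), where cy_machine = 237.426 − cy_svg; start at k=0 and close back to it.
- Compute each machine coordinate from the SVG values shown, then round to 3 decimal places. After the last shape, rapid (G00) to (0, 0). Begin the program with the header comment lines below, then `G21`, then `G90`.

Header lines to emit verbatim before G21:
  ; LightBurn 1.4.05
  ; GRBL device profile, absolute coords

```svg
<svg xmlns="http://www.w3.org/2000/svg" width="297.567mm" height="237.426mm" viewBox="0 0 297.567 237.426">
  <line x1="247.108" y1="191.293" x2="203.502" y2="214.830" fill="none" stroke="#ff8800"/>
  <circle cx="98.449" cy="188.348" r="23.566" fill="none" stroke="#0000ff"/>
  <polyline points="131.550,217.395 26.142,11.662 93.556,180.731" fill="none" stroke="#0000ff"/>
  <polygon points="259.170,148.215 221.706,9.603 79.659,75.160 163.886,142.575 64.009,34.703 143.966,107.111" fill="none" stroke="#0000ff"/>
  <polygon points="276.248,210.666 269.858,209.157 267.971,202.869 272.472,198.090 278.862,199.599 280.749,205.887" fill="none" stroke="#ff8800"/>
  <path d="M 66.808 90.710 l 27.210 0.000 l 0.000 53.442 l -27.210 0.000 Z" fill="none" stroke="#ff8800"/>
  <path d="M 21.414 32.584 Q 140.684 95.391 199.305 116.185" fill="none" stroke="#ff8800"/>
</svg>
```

; LightBurn 1.4.05
; GRBL device profile, absolute coords
G21
G90
G00 X247.108 Y46.133
M4 S720
G1 X203.502 Y22.596 F954
M5
G00 X122.015 Y49.078
M4 S402
G1 X118.858 Y60.861 F2294
G1 X110.232 Y69.487
G1 X98.449 Y72.644
G1 X86.666 Y69.487
G1 X78.040 Y60.861
G1 X74.883 Y49.078
G1 X78.040 Y37.295
G1 X86.666 Y28.669
G1 X98.449 Y25.512
G1 X110.232 Y28.669
G1 X118.858 Y37.295
G1 X122.015 Y49.078
M5
G00 X131.550 Y20.031
M4 S402
G1 X26.142 Y225.764 F2294
G1 X93.556 Y56.695
M5
G00 X259.170 Y89.211
M4 S402
G1 X221.706 Y227.823 F2294
G1 X79.659 Y162.266
G1 X163.886 Y94.851
G1 X64.009 Y202.723
G1 X143.966 Y130.315
G1 X259.170 Y89.211
M5
G00 X276.248 Y26.760
M4 S720
G1 X269.858 Y28.269 F954
G1 X267.971 Y34.557
G1 X272.472 Y39.336
G1 X278.862 Y37.827
G1 X280.749 Y31.539
G1 X276.248 Y26.760
M5
G00 X66.808 Y146.716
M4 S720
G1 X94.018 Y146.716 F954
G1 X94.018 Y93.274
G1 X66.808 Y93.274
G1 X66.808 Y146.716
M5
G00 X21.414 Y204.842
M4 S720
G1 X59.486 Y185.073 F954
G1 X94.189 Y167.639
G1 X125.522 Y152.538
G1 X153.486 Y139.772
G1 X178.080 Y129.339
G1 X199.305 Y121.241
M5
G00 X0.000 Y0.000

viewBox `0 0 297.567 237.426` with mm width/height → 1 unit = 1 mm. Flip: y_m = 237.426 − y_svg.

**Shape 1** — `<line>` line segment, stroke `#ff8800` → cut (S720, F954). Machine vertices: (247.108,46.133) → (203.502,22.596). Open path.

**Shape 2** — `<circle>` circle, stroke `#0000ff` → score (S402, F2294). Machine vertices: (122.015,49.078) → (118.858,60.861) → (110.232,69.487) → (98.449,72.644) → (86.666,69.487) → (78.040,60.861) → (74.883,49.078) → (78.040,37.295) → (86.666,28.669) → (98.449,25.512) → (110.232,28.669) → (118.858,37.295) → (122.015,49.078). Closed: final G1 returns to the first vertex.

**Shape 3** — `<polyline>` open polyline, stroke `#0000ff` → score (S402, F2294). Machine vertices: (131.550,20.031) → (26.142,225.764) → (93.556,56.695). Open path.

**Shape 4** — `<polygon>` closed polygon, stroke `#0000ff` → score (S402, F2294). Machine vertices: (259.170,89.211) → (221.706,227.823) → (79.659,162.266) → (163.886,94.851) → (64.009,202.723) → (143.966,130.315) → (259.170,89.211). Closed: final G1 returns to the first vertex.

**Shape 5** — `<polygon>` regular polygon, stroke `#ff8800` → cut (S720, F954). Machine vertices: (276.248,26.760) → (269.858,28.269) → (267.971,34.557) → (272.472,39.336) → (278.862,37.827) → (280.749,31.539) → (276.248,26.760). Closed: final G1 returns to the first vertex.

**Shape 6** — `<path>` rectangle, stroke `#ff8800` → cut (S720, F954). Machine vertices: (66.808,146.716) → (94.018,146.716) → (94.018,93.274) → (66.808,93.274) → (66.808,146.716). Closed: final G1 returns to the first vertex.

**Shape 7** — `<path>` quadratic bezier, stroke `#ff8800` → cut (S720, F954). Control points (SVG): P0=(21.414,32.584), P1=(140.684,95.391), P2=(199.305,116.185); sampled at t=k/6. Machine vertices: (21.414,204.842) → (59.486,185.073) → (94.189,167.639) → (125.522,152.538) → (153.486,139.772) → (178.080,129.339) → (199.305,121.241). Open path.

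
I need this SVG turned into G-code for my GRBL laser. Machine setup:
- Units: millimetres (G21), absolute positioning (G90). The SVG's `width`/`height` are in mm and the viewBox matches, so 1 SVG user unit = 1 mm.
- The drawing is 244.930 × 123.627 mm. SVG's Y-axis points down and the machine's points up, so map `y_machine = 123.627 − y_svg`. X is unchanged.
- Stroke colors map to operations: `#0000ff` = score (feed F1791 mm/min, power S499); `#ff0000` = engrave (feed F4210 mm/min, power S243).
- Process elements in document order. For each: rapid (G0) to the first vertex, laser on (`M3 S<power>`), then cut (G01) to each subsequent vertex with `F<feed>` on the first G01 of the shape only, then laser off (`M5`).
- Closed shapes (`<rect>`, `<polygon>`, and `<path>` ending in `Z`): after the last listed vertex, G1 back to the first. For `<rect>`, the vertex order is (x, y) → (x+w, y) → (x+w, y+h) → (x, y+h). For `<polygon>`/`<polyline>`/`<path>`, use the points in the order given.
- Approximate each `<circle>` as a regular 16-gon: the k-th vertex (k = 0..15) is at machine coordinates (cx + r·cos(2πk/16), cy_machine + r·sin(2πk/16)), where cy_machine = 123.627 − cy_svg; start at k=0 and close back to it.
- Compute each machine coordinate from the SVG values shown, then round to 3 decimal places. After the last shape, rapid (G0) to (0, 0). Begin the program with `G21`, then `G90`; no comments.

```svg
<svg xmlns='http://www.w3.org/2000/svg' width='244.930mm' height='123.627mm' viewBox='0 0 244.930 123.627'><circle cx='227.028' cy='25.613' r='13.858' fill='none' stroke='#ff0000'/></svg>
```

G21
G90
G0 X240.886 Y98.014
M3 S243
G01 X239.831 Y103.317 F4210
G01 X236.827 Y107.813
G01 X232.331 Y110.817
G01 X227.028 Y111.872
G01 X221.725 Y110.817
G01 X217.229 Y107.813
G01 X214.225 Y103.317
G01 X213.170 Y98.014
G01 X214.225 Y92.711
G01 X217.229 Y88.215
G01 X221.725 Y85.211
G01 X227.028 Y84.156
G01 X232.331 Y85.211
G01 X236.827 Y88.215
G01 X239.831 Y92.711
G01 X240.886 Y98.014
M5
G0 X0.000 Y0.000

Since the viewBox matches the mm dimensions, user units are millimetres directly. The only transform is the Y-flip y_m = 123.627 − y_svg.

Shape 1 is a circle drawn with `<circle>`. Its stroke #ff0000 means engrave at S243, F4210. After flipping Y the toolpath is (240.886,98.014) → (239.831,103.317) → (236.827,107.813) → (232.331,110.817) → (227.028,111.872) → (221.725,110.817) → (217.229,107.813) → (214.225,103.317) → (213.170,98.014) → (214.225,92.711) → (217.229,88.215) → (221.725,85.211) → (227.028,84.156) → (232.331,85.211) → (236.827,88.215) → (239.831,92.711) → (240.886,98.014), returning to the start.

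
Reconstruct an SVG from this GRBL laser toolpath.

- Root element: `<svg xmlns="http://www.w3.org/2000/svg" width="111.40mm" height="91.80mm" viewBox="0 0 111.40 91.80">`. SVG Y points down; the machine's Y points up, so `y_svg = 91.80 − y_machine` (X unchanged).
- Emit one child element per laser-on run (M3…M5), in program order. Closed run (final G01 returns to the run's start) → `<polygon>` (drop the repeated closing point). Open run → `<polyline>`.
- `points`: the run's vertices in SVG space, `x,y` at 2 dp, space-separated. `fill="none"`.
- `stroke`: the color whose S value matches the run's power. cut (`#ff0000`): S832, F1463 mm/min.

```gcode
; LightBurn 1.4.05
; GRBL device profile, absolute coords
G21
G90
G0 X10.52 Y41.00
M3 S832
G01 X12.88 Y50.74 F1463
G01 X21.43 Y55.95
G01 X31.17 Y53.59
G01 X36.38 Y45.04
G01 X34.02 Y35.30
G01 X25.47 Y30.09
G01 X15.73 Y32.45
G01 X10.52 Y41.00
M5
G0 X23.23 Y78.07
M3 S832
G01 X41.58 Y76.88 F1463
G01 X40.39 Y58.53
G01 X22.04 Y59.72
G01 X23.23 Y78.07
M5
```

Each laser-on run becomes one SVG element. Flip Y back into SVG space with y_svg = 91.80 − y_machine. Every run uses S832, so all elements get stroke `#ff0000` (cut).

Run 1: The run returns to its start, so emit a `<polygon>` with points (Y-flipped): 10.52,50.80 12.88,41.06 21.43,35.85 31.17,38.21 36.38,46.76 34.02,56.50 25.47,61.71 15.73,59.35.

Run 2: The run returns to its start, so emit a `<polygon>` with points (Y-flipped): 23.23,13.73 41.58,14.92 40.39,33.27 22.04,32.08.

<svg xmlns="http://www.w3.org/2000/svg" width="111.40mm" height="91.80mm" viewBox="0 0 111.40 91.80">
  <polygon points="10.52,50.80 12.88,41.06 21.43,35.85 31.17,38.21 36.38,46.76 34.02,56.50 25.47,61.71 15.73,59.35" fill="none" stroke="#ff0000"/>
  <polygon points="23.23,13.73 41.58,14.92 40.39,33.27 22.04,32.08" fill="none" stroke="#ff0000"/>
</svg>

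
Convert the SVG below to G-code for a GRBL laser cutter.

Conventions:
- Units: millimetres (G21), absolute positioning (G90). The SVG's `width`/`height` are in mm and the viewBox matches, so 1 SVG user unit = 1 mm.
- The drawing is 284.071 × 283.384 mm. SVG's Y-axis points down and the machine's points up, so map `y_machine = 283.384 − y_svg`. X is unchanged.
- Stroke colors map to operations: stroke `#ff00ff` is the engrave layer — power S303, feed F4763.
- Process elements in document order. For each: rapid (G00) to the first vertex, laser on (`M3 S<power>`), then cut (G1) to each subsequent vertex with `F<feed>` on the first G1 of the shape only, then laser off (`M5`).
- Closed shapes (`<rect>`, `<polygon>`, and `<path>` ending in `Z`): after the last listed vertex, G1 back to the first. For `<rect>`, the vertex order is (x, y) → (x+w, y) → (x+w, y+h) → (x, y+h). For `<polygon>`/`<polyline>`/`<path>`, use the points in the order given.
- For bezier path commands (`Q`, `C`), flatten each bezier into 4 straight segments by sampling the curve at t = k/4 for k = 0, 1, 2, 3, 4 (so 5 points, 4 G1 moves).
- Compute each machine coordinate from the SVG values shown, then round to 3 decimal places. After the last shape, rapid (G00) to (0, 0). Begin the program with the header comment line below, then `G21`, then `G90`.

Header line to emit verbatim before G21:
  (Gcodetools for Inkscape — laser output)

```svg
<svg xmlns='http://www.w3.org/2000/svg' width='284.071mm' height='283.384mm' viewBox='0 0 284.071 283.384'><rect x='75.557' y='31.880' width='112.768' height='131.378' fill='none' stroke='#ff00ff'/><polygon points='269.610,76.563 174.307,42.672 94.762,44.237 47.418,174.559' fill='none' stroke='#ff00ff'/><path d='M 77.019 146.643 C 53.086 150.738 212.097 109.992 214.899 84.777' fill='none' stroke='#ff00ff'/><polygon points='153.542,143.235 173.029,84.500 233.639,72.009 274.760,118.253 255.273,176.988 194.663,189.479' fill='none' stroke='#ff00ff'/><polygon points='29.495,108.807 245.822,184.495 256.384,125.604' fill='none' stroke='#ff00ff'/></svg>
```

(Gcodetools for Inkscape — laser output)
G21
G90
G00 X75.557 Y251.504
M3 S303
G1 X188.325 Y251.504 F4763
G1 X188.325 Y120.126
G1 X75.557 Y120.126
G1 X75.557 Y251.504
M5
G00 X269.610 Y206.821
M3 S303
G1 X174.307 Y240.712 F4763
G1 X94.762 Y239.147
G1 X47.418 Y108.825
G1 X269.610 Y206.821
M5
G00 X77.019 Y136.741
M3 S303
G1 X88.072 Y141.134 F4763
G1 X135.933 Y156.683
G1 X188.808 Y177.727
G1 X214.899 Y198.607
M5
G00 X153.542 Y140.149
M3 S303
G1 X173.029 Y198.884 F4763
G1 X233.639 Y211.375
G1 X274.760 Y165.131
G1 X255.273 Y106.396
G1 X194.663 Y93.905
G1 X153.542 Y140.149
M5
G00 X29.495 Y174.577
M3 S303
G1 X245.822 Y98.889 F4763
G1 X256.384 Y157.780
G1 X29.495 Y174.577
M5
G00 X0.000 Y0.000

Since the viewBox matches the mm dimensions, user units are millimetres directly. The only transform is the Y-flip y_m = 283.384 − y_svg.

Shape 1 is a rectangle drawn with `<rect>`. Its stroke #ff00ff means engrave at S303, F4763. After flipping Y the toolpath is (75.557,251.504) → (188.325,251.504) → (188.325,120.126) → (75.557,120.126) → (75.557,251.504), returning to the start.

Shape 2 is a closed polygon drawn with `<polygon>`. Its stroke #ff00ff means engrave at S303, F4763. After flipping Y the toolpath is (269.610,206.821) → (174.307,240.712) → (94.762,239.147) → (47.418,108.825) → (269.610,206.821), returning to the start.

Shape 3 is a cubic bezier drawn with `<path>`. Its stroke #ff00ff means engrave at S303, F4763. After flipping Y the toolpath is (77.019,136.741) → (88.072,141.134) → (135.933,156.683) → (188.808,177.727) → (214.899,198.607).

Shape 4 is a regular polygon drawn with `<polygon>`. Its stroke #ff00ff means engrave at S303, F4763. After flipping Y the toolpath is (153.542,140.149) → (173.029,198.884) → (233.639,211.375) → (274.760,165.131) → (255.273,106.396) → (194.663,93.905) → (153.542,140.149), returning to the start.

Shape 5 is a closed polygon drawn with `<polygon>`. Its stroke #ff00ff means engrave at S303, F4763. After flipping Y the toolpath is (29.495,174.577) → (245.822,98.889) → (256.384,157.780) → (29.495,174.577), returning to the start.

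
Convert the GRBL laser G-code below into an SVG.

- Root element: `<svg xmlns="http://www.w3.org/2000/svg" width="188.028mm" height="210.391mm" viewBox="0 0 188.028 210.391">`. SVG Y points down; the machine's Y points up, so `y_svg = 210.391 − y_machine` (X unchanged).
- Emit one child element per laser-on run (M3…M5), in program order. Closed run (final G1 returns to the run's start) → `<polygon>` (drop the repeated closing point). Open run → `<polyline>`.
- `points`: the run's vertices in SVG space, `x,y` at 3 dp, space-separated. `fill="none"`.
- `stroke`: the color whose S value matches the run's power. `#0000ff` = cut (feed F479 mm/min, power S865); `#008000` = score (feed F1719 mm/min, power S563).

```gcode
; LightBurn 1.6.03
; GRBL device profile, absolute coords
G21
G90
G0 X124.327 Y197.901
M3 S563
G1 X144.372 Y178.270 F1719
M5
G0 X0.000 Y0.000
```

<svg xmlns="http://www.w3.org/2000/svg" width="188.028mm" height="210.391mm" viewBox="0 0 188.028 210.391">
  <polyline points="124.327,12.490 144.372,32.121" fill="none" stroke="#008000"/>
</svg>

Machine Y-up, SVG Y-down with viewBox height 210.391, so y_svg = 210.391 − y_machine; X carries over. Every run uses S563, so all elements get stroke `#008000` (score).

Run 1: The run is open, so emit a `<polyline>` with points (Y-flipped): 124.327,12.490 144.372,32.121.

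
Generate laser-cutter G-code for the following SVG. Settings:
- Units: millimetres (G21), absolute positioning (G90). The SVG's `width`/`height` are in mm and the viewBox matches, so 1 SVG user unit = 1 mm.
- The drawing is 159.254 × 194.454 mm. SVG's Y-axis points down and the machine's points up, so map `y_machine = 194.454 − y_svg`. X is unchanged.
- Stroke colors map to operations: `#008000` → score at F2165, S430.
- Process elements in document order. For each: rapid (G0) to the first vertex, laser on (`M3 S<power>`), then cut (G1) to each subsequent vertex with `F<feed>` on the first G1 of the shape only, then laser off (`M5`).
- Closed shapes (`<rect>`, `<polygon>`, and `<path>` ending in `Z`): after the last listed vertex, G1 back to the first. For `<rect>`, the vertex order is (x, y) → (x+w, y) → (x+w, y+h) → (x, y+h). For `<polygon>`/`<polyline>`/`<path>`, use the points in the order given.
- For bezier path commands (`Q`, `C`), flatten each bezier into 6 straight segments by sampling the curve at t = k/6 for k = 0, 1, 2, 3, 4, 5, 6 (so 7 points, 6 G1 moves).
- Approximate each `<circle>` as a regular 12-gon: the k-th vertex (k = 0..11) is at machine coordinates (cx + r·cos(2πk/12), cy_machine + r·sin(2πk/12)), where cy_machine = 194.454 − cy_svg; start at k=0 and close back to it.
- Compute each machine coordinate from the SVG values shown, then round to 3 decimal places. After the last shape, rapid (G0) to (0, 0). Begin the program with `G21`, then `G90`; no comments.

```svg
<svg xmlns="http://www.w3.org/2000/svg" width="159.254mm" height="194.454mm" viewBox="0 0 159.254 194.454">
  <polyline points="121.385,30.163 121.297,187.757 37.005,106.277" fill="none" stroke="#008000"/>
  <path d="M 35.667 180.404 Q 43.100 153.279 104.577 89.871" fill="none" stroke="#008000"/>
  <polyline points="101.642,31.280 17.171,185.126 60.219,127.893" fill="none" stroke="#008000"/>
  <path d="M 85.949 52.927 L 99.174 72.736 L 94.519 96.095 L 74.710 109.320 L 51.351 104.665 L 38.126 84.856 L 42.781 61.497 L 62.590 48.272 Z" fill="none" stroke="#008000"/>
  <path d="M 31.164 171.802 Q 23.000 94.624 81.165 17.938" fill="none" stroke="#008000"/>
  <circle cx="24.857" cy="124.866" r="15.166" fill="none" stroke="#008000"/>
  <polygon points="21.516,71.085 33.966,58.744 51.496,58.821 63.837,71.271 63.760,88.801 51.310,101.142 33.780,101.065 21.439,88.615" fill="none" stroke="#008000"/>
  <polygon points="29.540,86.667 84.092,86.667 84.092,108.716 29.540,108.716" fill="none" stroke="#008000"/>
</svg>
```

G21
G90
G0 X121.385 Y164.291
M3 S430
G1 X121.297 Y6.697 F2165
G1 X37.005 Y88.177
M5
G0 X35.667 Y14.050
M3 S430
G1 X39.646 Y24.100 F2165
G1 X46.627 Y36.165
G1 X56.611 Y50.246
G1 X69.597 Y66.342
G1 X85.586 Y84.455
G1 X104.577 Y104.583
M5
G0 X101.642 Y163.174
M3 S430
G1 X17.171 Y9.328 F2165
G1 X60.219 Y66.561
M5
G0 X85.949 Y141.527
M3 S430
G1 X99.174 Y121.718 F2165
G1 X94.519 Y98.359
G1 X74.710 Y85.134
G1 X51.351 Y89.789
G1 X38.126 Y109.598
G1 X42.781 Y132.957
G1 X62.590 Y146.182
G1 X85.949 Y141.527
M5
G0 X31.164 Y22.652
M3 S430
G1 X30.285 Y48.364 F2165
G1 X33.091 Y74.049
G1 X39.582 Y99.707
G1 X49.758 Y125.337
G1 X63.619 Y150.940
G1 X81.165 Y176.516
M5
G0 X40.023 Y69.588
M3 S430
G1 X37.991 Y77.171 F2165
G1 X32.440 Y82.722
G1 X24.857 Y84.754
G1 X17.274 Y82.722
G1 X11.723 Y77.171
G1 X9.691 Y69.588
G1 X11.723 Y62.005
G1 X17.274 Y56.454
G1 X24.857 Y54.422
G1 X32.440 Y56.454
G1 X37.991 Y62.005
G1 X40.023 Y69.588
M5
G0 X21.516 Y123.369
M3 S430
G1 X33.966 Y135.710 F2165
G1 X51.496 Y135.633
G1 X63.837 Y123.183
G1 X63.760 Y105.653
G1 X51.310 Y93.312
G1 X33.780 Y93.389
G1 X21.439 Y105.839
G1 X21.516 Y123.369
M5
G0 X29.540 Y107.787
M3 S430
G1 X84.092 Y107.787 F2165
G1 X84.092 Y85.738
G1 X29.540 Y85.738
G1 X29.540 Y107.787
M5
G0 X0.000 Y0.000

1 u = 1 mm; y_m = 194.454 − y.

[1] `<polyline>` open polyline, #008000→score S430 F2165: (121.385,164.291) → (121.297,6.697) → (37.005,88.177)

[2] `<path>` quadratic bezier, #008000→score S430 F2165: (35.667,14.050) → (39.646,24.100) → (46.627,36.165) → (56.611,50.246) → (69.597,66.342) → (85.586,84.455) → (104.577,104.583)

[3] `<polyline>` open polyline, #008000→score S430 F2165: (101.642,163.174) → (17.171,9.328) → (60.219,66.561)

[4] `<path>` regular polygon, #008000→score S430 F2165: (85.949,141.527) → (99.174,121.718) → (94.519,98.359) → (74.710,85.134) → (51.351,89.789) → (38.126,109.598) → (42.781,132.957) → (62.590,146.182) → (85.949,141.527) (closed)

[5] `<path>` quadratic bezier, #008000→score S430 F2165: (31.164,22.652) → (30.285,48.364) → (33.091,74.049) → (39.582,99.707) → (49.758,125.337) → (63.619,150.940) → (81.165,176.516)

[6] `<circle>` circle, #008000→score S430 F2165: (40.023,69.588) → (37.991,77.171) → (32.440,82.722) → (24.857,84.754) → (17.274,82.722) → (11.723,77.171) → (9.691,69.588) → (11.723,62.005) → (17.274,56.454) → (24.857,54.422) → (32.440,56.454) → (37.991,62.005) → (40.023,69.588) (closed)

[7] `<polygon>` regular polygon, #008000→score S430 F2165: (21.516,123.369) → (33.966,135.710) → (51.496,135.633) → (63.837,123.183) → (63.760,105.653) → (51.310,93.312) → (33.780,93.389) → (21.439,105.839) → (21.516,123.369) (closed)

[8] `<polygon>` rectangle, #008000→score S430 F2165: (29.540,107.787) → (84.092,107.787) → (84.092,85.738) → (29.540,85.738) → (29.540,107.787) (closed)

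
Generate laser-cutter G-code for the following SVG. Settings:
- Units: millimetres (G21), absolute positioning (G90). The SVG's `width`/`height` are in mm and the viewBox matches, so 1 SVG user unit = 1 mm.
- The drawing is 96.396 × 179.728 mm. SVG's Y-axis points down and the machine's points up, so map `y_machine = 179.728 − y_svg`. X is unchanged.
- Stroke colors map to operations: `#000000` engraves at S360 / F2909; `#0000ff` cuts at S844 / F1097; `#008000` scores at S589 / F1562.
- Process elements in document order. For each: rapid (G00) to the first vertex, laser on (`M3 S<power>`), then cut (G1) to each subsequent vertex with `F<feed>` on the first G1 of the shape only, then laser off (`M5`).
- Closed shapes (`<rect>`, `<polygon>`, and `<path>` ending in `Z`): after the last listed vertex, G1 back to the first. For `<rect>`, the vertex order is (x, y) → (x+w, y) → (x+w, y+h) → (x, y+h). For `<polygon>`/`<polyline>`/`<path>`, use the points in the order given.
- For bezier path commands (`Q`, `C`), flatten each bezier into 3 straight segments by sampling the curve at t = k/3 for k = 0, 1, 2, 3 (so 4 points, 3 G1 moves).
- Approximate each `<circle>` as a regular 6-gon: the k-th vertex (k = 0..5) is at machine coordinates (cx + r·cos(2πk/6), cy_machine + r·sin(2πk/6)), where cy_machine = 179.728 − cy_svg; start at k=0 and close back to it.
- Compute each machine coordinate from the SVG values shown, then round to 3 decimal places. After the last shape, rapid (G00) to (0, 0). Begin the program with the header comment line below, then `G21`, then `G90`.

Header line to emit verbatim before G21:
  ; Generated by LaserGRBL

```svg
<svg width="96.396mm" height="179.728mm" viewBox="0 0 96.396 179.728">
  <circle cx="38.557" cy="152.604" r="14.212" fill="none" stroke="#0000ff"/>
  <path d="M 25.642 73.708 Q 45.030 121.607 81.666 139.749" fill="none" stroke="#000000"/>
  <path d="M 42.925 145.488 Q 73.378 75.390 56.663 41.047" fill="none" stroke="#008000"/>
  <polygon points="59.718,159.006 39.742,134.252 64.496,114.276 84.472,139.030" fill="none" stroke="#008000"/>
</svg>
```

viewBox `0 0 96.396 179.728` with mm width/height → 1 unit = 1 mm. Flip: y_m = 179.728 − y_svg.

**Shape 1** — `<circle>` circle, stroke `#0000ff` → cut (S844, F1097). Machine vertices: (52.769,27.124) → (45.663,39.432) → (31.451,39.432) → (24.345,27.124) → (31.451,14.816) → (45.663,14.816) → (52.769,27.124). Closed: final G1 returns to the first vertex.

**Shape 2** — `<path>` quadratic bezier, stroke `#000000` → engrave (S360, F2909). Control points (SVG): P0=(25.642,73.708), P1=(45.030,121.607), P2=(81.666,139.749); sampled at t=k/3. Machine vertices: (25.642,106.020) → (40.484,77.394) → (59.158,55.380) → (81.666,39.979). Open path.

**Shape 3** — `<path>` quadratic bezier, stroke `#008000` → score (S589, F1562). Control points (SVG): P0=(42.925,145.488), P1=(73.378,75.390), P2=(56.663,41.047); sampled at t=k/3. Machine vertices: (42.925,34.240) → (57.986,76.999) → (62.565,111.813) → (56.663,138.681). Open path.

**Shape 4** — `<polygon>` regular polygon, stroke `#008000` → score (S589, F1562). Machine vertices: (59.718,20.722) → (39.742,45.476) → (64.496,65.452) → (84.472,40.698) → (59.718,20.722). Closed: final G1 returns to the first vertex.

; Generated by LaserGRBL
G21
G90
G00 X52.769 Y27.124
M3 S844
G1 X45.663 Y39.432 F1097
G1 X31.451 Y39.432
G1 X24.345 Y27.124
G1 X31.451 Y14.816
G1 X45.663 Y14.816
G1 X52.769 Y27.124
M5
G00 X25.642 Y106.020
M3 S360
G1 X40.484 Y77.394 F2909
G1 X59.158 Y55.380
G1 X81.666 Y39.979
M5
G00 X42.925 Y34.240
M3 S589
G1 X57.986 Y76.999 F1562
G1 X62.565 Y111.813
G1 X56.663 Y138.681
M5
G00 X59.718 Y20.722
M3 S589
G1 X39.742 Y45.476 F1562
G1 X64.496 Y65.452
G1 X84.472 Y40.698
G1 X59.718 Y20.722
M5
G00 X0.000 Y0.000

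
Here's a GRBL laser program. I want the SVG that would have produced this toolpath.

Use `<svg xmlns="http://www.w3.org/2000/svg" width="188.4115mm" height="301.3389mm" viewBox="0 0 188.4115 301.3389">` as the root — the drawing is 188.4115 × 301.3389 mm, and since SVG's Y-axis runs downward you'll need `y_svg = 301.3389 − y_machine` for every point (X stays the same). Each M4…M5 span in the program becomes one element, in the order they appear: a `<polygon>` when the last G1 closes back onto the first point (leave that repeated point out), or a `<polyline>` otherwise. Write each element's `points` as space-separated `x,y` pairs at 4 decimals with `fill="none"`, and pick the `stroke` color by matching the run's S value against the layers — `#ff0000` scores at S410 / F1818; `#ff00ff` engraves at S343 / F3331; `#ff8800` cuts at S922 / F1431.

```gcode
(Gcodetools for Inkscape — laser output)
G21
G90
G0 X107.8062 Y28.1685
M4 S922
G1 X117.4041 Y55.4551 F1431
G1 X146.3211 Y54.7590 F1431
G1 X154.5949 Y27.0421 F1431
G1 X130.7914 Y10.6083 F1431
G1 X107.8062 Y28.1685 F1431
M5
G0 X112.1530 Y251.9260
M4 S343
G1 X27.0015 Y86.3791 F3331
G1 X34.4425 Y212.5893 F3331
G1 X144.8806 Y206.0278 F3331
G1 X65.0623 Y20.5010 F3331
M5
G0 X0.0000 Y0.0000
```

y_svg = 301.3389 − y_m.

[1] S922→`#ff8800` (cut); closed run; points: 107.8062,273.1704 117.4041,245.8838 146.3211,246.5799 154.5949,274.2968 130.7914,290.7306

[2] S343→`#ff00ff` (engrave); open run; points: 112.1530,49.4129 27.0015,214.9598 34.4425,88.7496 144.8806,95.3111 65.0623,280.8379

<svg xmlns="http://www.w3.org/2000/svg" width="188.4115mm" height="301.3389mm" viewBox="0 0 188.4115 301.3389">
  <polygon points="107.8062,273.1704 117.4041,245.8838 146.3211,246.5799 154.5949,274.2968 130.7914,290.7306" fill="none" stroke="#ff8800"/>
  <polyline points="112.1530,49.4129 27.0015,214.9598 34.4425,88.7496 144.8806,95.3111 65.0623,280.8379" fill="none" stroke="#ff00ff"/>
</svg>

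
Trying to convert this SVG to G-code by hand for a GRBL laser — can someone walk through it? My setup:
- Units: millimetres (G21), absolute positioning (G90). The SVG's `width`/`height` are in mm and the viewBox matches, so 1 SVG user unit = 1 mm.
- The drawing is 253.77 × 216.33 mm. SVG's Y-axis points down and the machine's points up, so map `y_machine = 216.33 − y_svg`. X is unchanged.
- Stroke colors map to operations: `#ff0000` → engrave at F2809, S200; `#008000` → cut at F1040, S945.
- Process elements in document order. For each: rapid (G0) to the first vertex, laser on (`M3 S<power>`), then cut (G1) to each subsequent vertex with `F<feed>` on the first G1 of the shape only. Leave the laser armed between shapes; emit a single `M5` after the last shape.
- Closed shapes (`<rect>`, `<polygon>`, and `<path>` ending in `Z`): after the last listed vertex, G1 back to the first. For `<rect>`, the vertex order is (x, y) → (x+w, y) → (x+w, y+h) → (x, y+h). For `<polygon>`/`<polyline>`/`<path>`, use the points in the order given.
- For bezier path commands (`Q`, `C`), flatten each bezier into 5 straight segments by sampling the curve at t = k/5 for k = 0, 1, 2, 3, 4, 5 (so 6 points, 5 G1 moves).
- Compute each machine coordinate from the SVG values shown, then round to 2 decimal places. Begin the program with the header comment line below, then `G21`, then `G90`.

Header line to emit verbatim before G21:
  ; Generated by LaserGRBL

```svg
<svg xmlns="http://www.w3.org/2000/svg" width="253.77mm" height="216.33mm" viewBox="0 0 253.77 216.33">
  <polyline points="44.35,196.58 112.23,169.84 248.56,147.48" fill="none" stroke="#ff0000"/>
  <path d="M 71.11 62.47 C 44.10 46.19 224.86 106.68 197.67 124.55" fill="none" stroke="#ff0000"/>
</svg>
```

1 u = 1 mm; y_m = 216.33 − y.

[1] `<polyline>` open polyline, #ff0000→engrave S200 F2809: (44.35,19.75) → (112.23,46.49) → (248.56,68.85)

[2] `<path>` cubic bezier, #ff0000→engrave S200 F2809: (71.11,153.86) → (76.51,155.37) → (111.82,144.19) → (157.09,126.04) → (192.36,106.66) → (197.67,91.78)

; Generated by LaserGRBL
G21
G90
G0 X44.35 Y19.75
M3 S200
G1 X112.23 Y46.49 F2809
G1 X248.56 Y68.85
G0 X71.11 Y153.86
M3 S200
G1 X76.51 Y155.37 F2809
G1 X111.82 Y144.19
G1 X157.09 Y126.04
G1 X192.36 Y106.66
G1 X197.67 Y91.78
M5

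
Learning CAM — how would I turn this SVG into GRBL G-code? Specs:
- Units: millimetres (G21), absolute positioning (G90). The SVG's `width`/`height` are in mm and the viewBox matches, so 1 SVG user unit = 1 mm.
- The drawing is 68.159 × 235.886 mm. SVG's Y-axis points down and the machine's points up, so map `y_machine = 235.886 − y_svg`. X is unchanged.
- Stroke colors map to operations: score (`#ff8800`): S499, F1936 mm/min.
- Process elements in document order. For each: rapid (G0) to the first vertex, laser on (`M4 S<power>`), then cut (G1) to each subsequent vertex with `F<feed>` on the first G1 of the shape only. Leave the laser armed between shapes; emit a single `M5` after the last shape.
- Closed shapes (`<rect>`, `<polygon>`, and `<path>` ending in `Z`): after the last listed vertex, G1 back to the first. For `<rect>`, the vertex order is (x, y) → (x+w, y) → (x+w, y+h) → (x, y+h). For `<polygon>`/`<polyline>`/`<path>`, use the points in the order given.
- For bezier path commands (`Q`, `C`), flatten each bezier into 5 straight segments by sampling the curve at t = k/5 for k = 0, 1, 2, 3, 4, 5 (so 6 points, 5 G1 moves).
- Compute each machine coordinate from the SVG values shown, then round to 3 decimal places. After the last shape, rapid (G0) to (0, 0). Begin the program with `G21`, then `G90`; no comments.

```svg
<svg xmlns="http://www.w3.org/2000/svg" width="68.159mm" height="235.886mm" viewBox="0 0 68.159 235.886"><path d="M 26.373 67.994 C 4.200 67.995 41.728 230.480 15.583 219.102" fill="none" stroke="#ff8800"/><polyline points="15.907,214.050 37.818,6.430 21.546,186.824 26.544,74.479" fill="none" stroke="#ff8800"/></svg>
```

G21
G90
G0 X26.373 Y167.892
M4 S499
G1 X19.246 Y151.084 F1936
G1 X20.526 Y111.425
G1 X24.290 Y65.058
G1 X24.616 Y28.130
G1 X15.583 Y16.784
G0 X15.907 Y21.836
M4 S499
G1 X37.818 Y229.456 F1936
G1 X21.546 Y49.062
G1 X26.544 Y161.407
M5
G0 X0.000 Y0.000

Since the viewBox matches the mm dimensions, user units are millimetres directly. The only transform is the Y-flip y_m = 235.886 − y_svg.

Shape 1 is a cubic bezier drawn with `<path>`. Its stroke #ff8800 means score at S499, F1936. After flipping Y the toolpath is (26.373,167.892) → (19.246,151.084) → (20.526,111.425) → (24.290,65.058) → (24.616,28.130) → (15.583,16.784).

Shape 2 is a open polyline drawn with `<polyline>`. Its stroke #ff8800 means score at S499, F1936. After flipping Y the toolpath is (15.907,21.836) → (37.818,229.456) → (21.546,49.062) → (26.544,161.407).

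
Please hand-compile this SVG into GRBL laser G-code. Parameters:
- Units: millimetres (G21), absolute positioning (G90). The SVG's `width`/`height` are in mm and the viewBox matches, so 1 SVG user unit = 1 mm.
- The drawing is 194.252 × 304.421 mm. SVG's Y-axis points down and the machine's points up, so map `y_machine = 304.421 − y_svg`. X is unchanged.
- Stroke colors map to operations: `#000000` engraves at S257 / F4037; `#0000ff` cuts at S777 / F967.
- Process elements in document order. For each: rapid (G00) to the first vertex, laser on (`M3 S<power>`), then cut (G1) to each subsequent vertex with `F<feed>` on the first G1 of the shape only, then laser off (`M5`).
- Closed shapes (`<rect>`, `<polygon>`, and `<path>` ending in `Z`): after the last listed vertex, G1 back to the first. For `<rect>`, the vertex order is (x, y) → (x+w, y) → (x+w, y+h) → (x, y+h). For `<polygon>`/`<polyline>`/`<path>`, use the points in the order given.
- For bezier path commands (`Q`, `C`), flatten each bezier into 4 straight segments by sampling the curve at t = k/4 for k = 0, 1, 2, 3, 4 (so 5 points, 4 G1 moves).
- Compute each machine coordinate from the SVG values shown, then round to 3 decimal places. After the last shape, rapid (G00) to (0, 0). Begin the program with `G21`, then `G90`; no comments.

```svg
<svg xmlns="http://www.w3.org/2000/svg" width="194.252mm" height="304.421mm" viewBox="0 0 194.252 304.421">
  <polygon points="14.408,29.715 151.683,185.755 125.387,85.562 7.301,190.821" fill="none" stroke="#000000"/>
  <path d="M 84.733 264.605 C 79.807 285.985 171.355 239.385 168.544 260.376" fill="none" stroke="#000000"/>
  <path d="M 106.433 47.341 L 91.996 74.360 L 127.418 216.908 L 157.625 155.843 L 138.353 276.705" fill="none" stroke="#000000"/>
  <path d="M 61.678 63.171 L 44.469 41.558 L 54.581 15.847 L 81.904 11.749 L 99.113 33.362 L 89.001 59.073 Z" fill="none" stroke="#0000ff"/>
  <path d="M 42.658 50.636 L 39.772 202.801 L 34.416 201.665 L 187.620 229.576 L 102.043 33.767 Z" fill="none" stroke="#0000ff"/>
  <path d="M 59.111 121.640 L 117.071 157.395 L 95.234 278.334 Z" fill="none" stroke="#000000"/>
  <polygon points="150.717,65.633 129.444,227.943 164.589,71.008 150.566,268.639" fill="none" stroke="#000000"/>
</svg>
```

Since the viewBox matches the mm dimensions, user units are millimetres directly. The only transform is the Y-flip y_m = 304.421 − y_svg.

Shape 1 is a closed polygon drawn with `<polygon>`. Its stroke #000000 means engrave at S257, F4037. After flipping Y the toolpath is (14.408,274.706) → (151.683,118.666) → (125.387,218.859) → (7.301,113.600) → (14.408,274.706), returning to the start.

Shape 2 is a cubic bezier drawn with `<path>`. Its stroke #000000 means engrave at S257, F4037. After flipping Y the toolpath is (84.733,39.816) → (96.146,34.409) → (125.845,41.785) → (155.942,49.233) → (168.544,44.045).

Shape 3 is a open polyline drawn with `<path>`. Its stroke #000000 means engrave at S257, F4037. After flipping Y the toolpath is (106.433,257.080) → (91.996,230.061) → (127.418,87.513) → (157.625,148.578) → (138.353,27.716).

Shape 4 is a regular polygon drawn with `<path>`. Its stroke #0000ff means cut at S777, F967. After flipping Y the toolpath is (61.678,241.250) → (44.469,262.863) → (54.581,288.574) → (81.904,292.672) → (99.113,271.059) → (89.001,245.348) → (61.678,241.250), returning to the start.

Shape 5 is a closed polygon drawn with `<path>`. Its stroke #0000ff means cut at S777, F967. After flipping Y the toolpath is (42.658,253.785) → (39.772,101.620) → (34.416,102.756) → (187.620,74.845) → (102.043,270.654) → (42.658,253.785), returning to the start.

Shape 6 is a closed polygon drawn with `<path>`. Its stroke #000000 means engrave at S257, F4037. After flipping Y the toolpath is (59.111,182.781) → (117.071,147.026) → (95.234,26.087) → (59.111,182.781), returning to the start.

Shape 7 is a closed polygon drawn with `<polygon>`. Its stroke #000000 means engrave at S257, F4037. After flipping Y the toolpath is (150.717,238.788) → (129.444,76.478) → (164.589,233.413) → (150.566,35.782) → (150.717,238.788), returning to the start.

G21
G90
G00 X14.408 Y274.706
M3 S257
G1 X151.683 Y118.666 F4037
G1 X125.387 Y218.859
G1 X7.301 Y113.600
G1 X14.408 Y274.706
M5
G00 X84.733 Y39.816
M3 S257
G1 X96.146 Y34.409 F4037
G1 X125.845 Y41.785
G1 X155.942 Y49.233
G1 X168.544 Y44.045
M5
G00 X106.433 Y257.080
M3 S257
G1 X91.996 Y230.061 F4037
G1 X127.418 Y87.513
G1 X157.625 Y148.578
G1 X138.353 Y27.716
M5
G00 X61.678 Y241.250
M3 S777
G1 X44.469 Y262.863 F967
G1 X54.581 Y288.574
G1 X81.904 Y292.672
G1 X99.113 Y271.059
G1 X89.001 Y245.348
G1 X61.678 Y241.250
M5
G00 X42.658 Y253.785
M3 S777
G1 X39.772 Y101.620 F967
G1 X34.416 Y102.756
G1 X187.620 Y74.845
G1 X102.043 Y270.654
G1 X42.658 Y253.785
M5
G00 X59.111 Y182.781
M3 S257
G1 X117.071 Y147.026 F4037
G1 X95.234 Y26.087
G1 X59.111 Y182.781
M5
G00 X150.717 Y238.788
M3 S257
G1 X129.444 Y76.478 F4037
G1 X164.589 Y233.413
G1 X150.566 Y35.782
G1 X150.717 Y238.788
M5
G00 X0.000 Y0.000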